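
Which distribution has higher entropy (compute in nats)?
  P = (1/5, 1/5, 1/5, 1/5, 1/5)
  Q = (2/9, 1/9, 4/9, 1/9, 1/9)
P

Computing entropies in nats:
H(P) = 1.6094
H(Q) = 1.4271

Distribution P has higher entropy.

Intuition: The distribution closer to uniform (more spread out) has higher entropy.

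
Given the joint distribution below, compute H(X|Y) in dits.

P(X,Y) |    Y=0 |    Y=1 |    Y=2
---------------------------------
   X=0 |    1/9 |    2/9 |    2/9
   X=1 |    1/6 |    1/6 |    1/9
0.2887 dits

Using the chain rule: H(X|Y) = H(X,Y) - H(Y)

First, compute H(X,Y) = 0.7618 dits

Marginal P(Y) = (5/18, 7/18, 1/3)
H(Y) = 0.4731 dits

H(X|Y) = H(X,Y) - H(Y) = 0.7618 - 0.4731 = 0.2887 dits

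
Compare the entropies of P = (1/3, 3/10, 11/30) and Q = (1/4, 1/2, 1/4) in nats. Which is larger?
P

Computing entropies in nats:
H(P) = 1.0953
H(Q) = 1.0397

Distribution P has higher entropy.

Intuition: The distribution closer to uniform (more spread out) has higher entropy.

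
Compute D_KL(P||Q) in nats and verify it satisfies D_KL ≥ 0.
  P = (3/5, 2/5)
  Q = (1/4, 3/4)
0.2738 nats

KL divergence satisfies the Gibbs inequality: D_KL(P||Q) ≥ 0 for all distributions P, Q.

D_KL(P||Q) = Σ p(x) log(p(x)/q(x))
Term by term:
  x=0: 3/5 × log_e[(3/5)/(1/4)] = 0.5253
  x=1: 2/5 × log_e[(2/5)/(3/4)] = -0.2514
D_KL(P||Q) = 0.2738 nats

D_KL(P||Q) = 0.2738 ≥ 0 ✓

This non-negativity is a fundamental property: relative entropy cannot be negative because it measures how different Q is from P.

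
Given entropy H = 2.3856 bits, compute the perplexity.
5.2256

Perplexity is 2^H (or exp(H) for natural log).

H = 2.3856 bits
Perplexity = 2^2.3856 = 5.2256

Interpretation: The model's uncertainty is equivalent to choosing uniformly among 5.2 options.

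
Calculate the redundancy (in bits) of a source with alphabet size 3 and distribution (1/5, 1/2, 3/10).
0.0995 bits

Redundancy measures how far a source is from maximum entropy:
R = H_max - H(X)

Maximum entropy for 3 symbols: H_max = log_2(3) = 1.5850 bits
Actual entropy: H(X) = 1.4855 bits
Redundancy: R = 1.5850 - 1.4855 = 0.0995 bits

This redundancy represents potential for compression: the source could be compressed by 0.0995 bits per symbol.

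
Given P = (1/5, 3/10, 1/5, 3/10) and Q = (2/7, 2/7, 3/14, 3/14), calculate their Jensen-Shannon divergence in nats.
0.0076 nats

Jensen-Shannon divergence is:
JSD(P||Q) = 0.5 × D_KL(P||M) + 0.5 × D_KL(Q||M)
where M = 0.5 × (P + Q) is the mixture distribution.

M = 0.5 × (1/5, 3/10, 1/5, 3/10) + 0.5 × (2/7, 2/7, 3/14, 3/14) = (0.242857, 0.292857, 0.207143, 9/35)

D_KL(P||M) = 0.0076 nats
D_KL(Q||M) = 0.0076 nats

JSD(P||Q) = 0.5 × 0.0076 + 0.5 × 0.0076 = 0.0076 nats

Unlike KL divergence, JSD is symmetric and bounded: 0 ≤ JSD ≤ log(2).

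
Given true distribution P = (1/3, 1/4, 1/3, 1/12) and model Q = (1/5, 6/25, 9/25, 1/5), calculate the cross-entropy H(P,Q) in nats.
1.3679 nats

Cross-entropy: H(P,Q) = -Σ p(x) log q(x)

Alternatively: H(P,Q) = H(P) + D_KL(P||Q)
H(P) = 1.2861 nats
D_KL(P||Q) = 0.0819 nats

H(P,Q) = 1.2861 + 0.0819 = 1.3679 nats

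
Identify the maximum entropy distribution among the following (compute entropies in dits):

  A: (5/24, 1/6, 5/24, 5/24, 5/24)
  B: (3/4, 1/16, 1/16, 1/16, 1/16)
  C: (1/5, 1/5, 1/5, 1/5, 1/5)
C

For a discrete distribution over n outcomes, entropy is maximized by the uniform distribution.

Computing entropies:
H(A) = 0.6974 dits
H(B) = 0.3947 dits
H(C) = 0.6990 dits

The uniform distribution (where all probabilities equal 1/5) achieves the maximum entropy of log_10(5) = 0.6990 dits.

Distribution C has the highest entropy.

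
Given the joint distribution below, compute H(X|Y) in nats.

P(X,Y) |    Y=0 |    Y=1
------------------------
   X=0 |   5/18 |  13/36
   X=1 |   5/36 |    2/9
0.6529 nats

Using the chain rule: H(X|Y) = H(X,Y) - H(Y)

First, compute H(X,Y) = 1.3320 nats

Marginal P(Y) = (5/12, 7/12)
H(Y) = 0.6792 nats

H(X|Y) = H(X,Y) - H(Y) = 1.3320 - 0.6792 = 0.6529 nats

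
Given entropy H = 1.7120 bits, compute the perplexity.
3.2761

Perplexity is 2^H (or exp(H) for natural log).

H = 1.7120 bits
Perplexity = 2^1.7120 = 3.2761

Interpretation: The model's uncertainty is equivalent to choosing uniformly among 3.3 options.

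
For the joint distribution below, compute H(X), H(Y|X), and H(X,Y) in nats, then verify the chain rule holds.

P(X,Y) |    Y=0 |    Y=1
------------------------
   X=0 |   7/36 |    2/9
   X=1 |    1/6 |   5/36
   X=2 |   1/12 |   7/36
H(X,Y) = 1.7510, H(X) = 1.0829, H(Y|X) = 0.6681 (all in nats)

Chain rule: H(X,Y) = H(X) + H(Y|X)

Left side — joint entropy directly:
H(X,Y) = -Σ p(x,y) log p(x,y) = 1.7510 nats

Right side — compute H(Y|X) from the conditional distributions:
P(X) = (5/12, 11/36, 5/18), so H(X) = 1.0829 nats
H(Y|X) = Σ_x P(X=x) · H(Y|X=x):
  P(Y|X=0) = (7/15, 8/15), H(Y|X=0) = 0.6909, weight P(X=0) = 5/12
  P(Y|X=1) = (6/11, 5/11), H(Y|X=1) = 0.6890, weight P(X=1) = 11/36
  P(Y|X=2) = (3/10, 7/10), H(Y|X=2) = 0.6109, weight P(X=2) = 5/18
H(Y|X) = 0.6681 nats

H(X) + H(Y|X) = 1.0829 + 0.6681 = 1.7510 nats

Both sides equal 1.7510 nats. ✓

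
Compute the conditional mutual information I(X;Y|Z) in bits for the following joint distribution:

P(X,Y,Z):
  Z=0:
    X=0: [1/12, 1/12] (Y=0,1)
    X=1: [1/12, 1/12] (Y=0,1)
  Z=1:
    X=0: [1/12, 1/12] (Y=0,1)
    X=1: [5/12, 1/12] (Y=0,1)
0.0492 bits

Conditional mutual information: I(X;Y|Z) = H(X|Z) + H(Y|Z) - H(X,Y|Z)

H(Z) = 0.9183
H(X,Z) = 1.7925 → H(X|Z) = 0.8742
H(Y,Z) = 1.7925 → H(Y|Z) = 0.8742
H(X,Y,Z) = 2.6175 → H(X,Y|Z) = 1.6992

I(X;Y|Z) = 0.8742 + 0.8742 - 1.6992 = 0.0492 bits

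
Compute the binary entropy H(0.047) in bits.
0.2735 bits

The binary entropy function is:
H(p) = -p log(p) - (1-p) log(1-p)

H(0.047) = -0.047 × log_2(0.047) - 0.953 × log_2(0.953)
H(0.047) = 0.2735 bits

Note: Binary entropy is maximized at p=0.5 (H=1 bit) and minimized at p=0 or p=1 (H=0).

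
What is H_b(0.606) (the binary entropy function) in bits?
0.9673 bits

The binary entropy function is:
H(p) = -p log(p) - (1-p) log(1-p)

H(0.606) = -0.606 × log_2(0.606) - 0.394 × log_2(0.394)
H(0.606) = 0.9673 bits

Note: Binary entropy is maximized at p=0.5 (H=1 bit) and minimized at p=0 or p=1 (H=0).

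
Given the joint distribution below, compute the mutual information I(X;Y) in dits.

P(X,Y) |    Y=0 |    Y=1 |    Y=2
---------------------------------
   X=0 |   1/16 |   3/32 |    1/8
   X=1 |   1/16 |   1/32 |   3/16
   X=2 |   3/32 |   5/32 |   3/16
0.0150 dits

Mutual information: I(X;Y) = H(X) + H(Y) - H(X,Y)

Marginals:
P(X) = (9/32, 9/32, 7/16), H(X) = 0.4670 dits
P(Y) = (7/32, 9/32, 1/2), H(Y) = 0.4498 dits

Joint entropy: H(X,Y) = 0.9018 dits

I(X;Y) = 0.4670 + 0.4498 - 0.9018 = 0.0150 dits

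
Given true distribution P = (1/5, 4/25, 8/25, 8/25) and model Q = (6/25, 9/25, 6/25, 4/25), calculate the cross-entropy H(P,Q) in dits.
0.6480 dits

Cross-entropy: H(P,Q) = -Σ p(x) log q(x)

Alternatively: H(P,Q) = H(P) + D_KL(P||Q)
H(P) = 0.5838 dits
D_KL(P||Q) = 0.0641 dits

H(P,Q) = 0.5838 + 0.0641 = 0.6480 dits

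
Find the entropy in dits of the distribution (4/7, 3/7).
0.2966 dits

Shannon entropy is H(X) = -Σ p(x) log p(x).

For P = (4/7, 3/7):
H = -4/7 × log_10(4/7) -3/7 × log_10(3/7)
H = 0.2966 dits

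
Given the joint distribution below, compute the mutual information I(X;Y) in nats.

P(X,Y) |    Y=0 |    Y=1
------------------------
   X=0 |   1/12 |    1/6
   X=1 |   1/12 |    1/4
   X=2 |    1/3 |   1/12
0.1381 nats

Mutual information: I(X;Y) = H(X) + H(Y) - H(X,Y)

Marginals:
P(X) = (1/4, 1/3, 5/12), H(X) = 1.0776 nats
P(Y) = (1/2, 1/2), H(Y) = 0.6931 nats

Joint entropy: H(X,Y) = 1.6326 nats

I(X;Y) = 1.0776 + 0.6931 - 1.6326 = 0.1381 nats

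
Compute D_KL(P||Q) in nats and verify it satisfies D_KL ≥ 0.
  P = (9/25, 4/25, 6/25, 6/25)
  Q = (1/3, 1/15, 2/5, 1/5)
0.0889 nats

KL divergence satisfies the Gibbs inequality: D_KL(P||Q) ≥ 0 for all distributions P, Q.

D_KL(P||Q) = Σ p(x) log(p(x)/q(x))
Term by term:
  x=0: 9/25 × log_e[(9/25)/(1/3)] = 0.0277
  x=1: 4/25 × log_e[(4/25)/(1/15)] = 0.1401
  x=2: 6/25 × log_e[(6/25)/(2/5)] = -0.1226
  x=3: 6/25 × log_e[(6/25)/(1/5)] = 0.0438
D_KL(P||Q) = 0.0889 nats

D_KL(P||Q) = 0.0889 ≥ 0 ✓

This non-negativity is a fundamental property: relative entropy cannot be negative because it measures how different Q is from P.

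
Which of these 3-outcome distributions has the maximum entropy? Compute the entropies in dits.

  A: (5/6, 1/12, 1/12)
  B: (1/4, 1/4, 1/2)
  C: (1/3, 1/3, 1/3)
C

For a discrete distribution over n outcomes, entropy is maximized by the uniform distribution.

Computing entropies:
H(A) = 0.2458 dits
H(B) = 0.4515 dits
H(C) = 0.4771 dits

The uniform distribution (where all probabilities equal 1/3) achieves the maximum entropy of log_10(3) = 0.4771 dits.

Distribution C has the highest entropy.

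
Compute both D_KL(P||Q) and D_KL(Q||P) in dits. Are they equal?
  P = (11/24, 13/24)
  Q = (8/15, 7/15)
D_KL(P||Q) = 0.0049, D_KL(Q||P) = 0.0049

KL divergence is not symmetric: D_KL(P||Q) ≠ D_KL(Q||P) in general.

D_KL(P||Q) = 0.0049 dits
D_KL(Q||P) = 0.0049 dits

In this case they happen to be equal (to 4 decimal places).

This asymmetry is why KL divergence is not a true distance metric.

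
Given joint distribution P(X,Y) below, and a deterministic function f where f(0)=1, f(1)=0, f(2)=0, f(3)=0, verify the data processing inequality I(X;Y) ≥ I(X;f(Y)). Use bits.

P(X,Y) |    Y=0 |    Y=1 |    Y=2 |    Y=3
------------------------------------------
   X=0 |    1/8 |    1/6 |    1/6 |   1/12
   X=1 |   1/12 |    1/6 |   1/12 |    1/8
I(X;Y) = 0.0275, I(X;f(Y)) = 0.0026, inequality holds: 0.0275 ≥ 0.0026

Data Processing Inequality: For any Markov chain X → Y → Z, we have I(X;Y) ≥ I(X;Z).

Here Z = f(Y) is a deterministic function of Y, forming X → Y → Z.

Original I(X;Y) = 0.0275 bits

After applying f:
P(X,Z) where Z=f(Y):
- P(X,Z=0) = P(X,Y=1) + P(X,Y=2) + P(X,Y=3)
- P(X,Z=1) = P(X,Y=0)

I(X;Z) = I(X;f(Y)) = 0.0026 bits

Verification: 0.0275 ≥ 0.0026 ✓

Information cannot be created by processing; the function f can only lose information about X.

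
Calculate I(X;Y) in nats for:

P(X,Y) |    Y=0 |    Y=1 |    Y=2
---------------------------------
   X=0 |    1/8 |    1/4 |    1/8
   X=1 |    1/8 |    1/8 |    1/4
0.0425 nats

Mutual information: I(X;Y) = H(X) + H(Y) - H(X,Y)

Marginals:
P(X) = (1/2, 1/2), H(X) = 0.6931 nats
P(Y) = (1/4, 3/8, 3/8), H(Y) = 1.0822 nats

Joint entropy: H(X,Y) = 1.7329 nats

I(X;Y) = 0.6931 + 1.0822 - 1.7329 = 0.0425 nats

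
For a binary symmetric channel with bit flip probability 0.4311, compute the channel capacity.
0.0137 bits

For a binary symmetric channel (BSC) with error probability p:
Capacity C = 1 - H(p) bits per symbol

where H(p) = -p log₂(p) - (1-p) log₂(1-p) is the binary entropy function.

H(0.4311) = 0.9863 bits
C = 1 - 0.9863 = 0.0137 bits per symbol

This means we can reliably transmit up to 0.0137 bits of information per channel use.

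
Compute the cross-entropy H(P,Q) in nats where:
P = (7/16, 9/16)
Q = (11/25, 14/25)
0.6853 nats

Cross-entropy: H(P,Q) = -Σ p(x) log q(x)

Alternatively: H(P,Q) = H(P) + D_KL(P||Q)
H(P) = 0.6853 nats
D_KL(P||Q) = 0.0000 nats

H(P,Q) = 0.6853 + 0.0000 = 0.6853 nats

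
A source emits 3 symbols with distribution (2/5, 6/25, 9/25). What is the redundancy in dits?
0.0095 dits

Redundancy measures how far a source is from maximum entropy:
R = H_max - H(X)

Maximum entropy for 3 symbols: H_max = log_10(3) = 0.4771 dits
Actual entropy: H(X) = 0.4677 dits
Redundancy: R = 0.4771 - 0.4677 = 0.0095 dits

This redundancy represents potential for compression: the source could be compressed by 0.0095 dits per symbol.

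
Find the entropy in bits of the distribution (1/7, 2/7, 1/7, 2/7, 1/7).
2.2359 bits

Shannon entropy is H(X) = -Σ p(x) log p(x).

For P = (1/7, 2/7, 1/7, 2/7, 1/7):
H = -1/7 × log_2(1/7) -2/7 × log_2(2/7) -1/7 × log_2(1/7) -2/7 × log_2(2/7) -1/7 × log_2(1/7)
H = 2.2359 bits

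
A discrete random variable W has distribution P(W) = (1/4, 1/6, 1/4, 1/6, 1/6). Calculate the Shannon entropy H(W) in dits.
0.6901 dits

Shannon entropy is H(X) = -Σ p(x) log p(x).

For P = (1/4, 1/6, 1/4, 1/6, 1/6):
H = -1/4 × log_10(1/4) -1/6 × log_10(1/6) -1/4 × log_10(1/4) -1/6 × log_10(1/6) -1/6 × log_10(1/6)
H = 0.6901 dits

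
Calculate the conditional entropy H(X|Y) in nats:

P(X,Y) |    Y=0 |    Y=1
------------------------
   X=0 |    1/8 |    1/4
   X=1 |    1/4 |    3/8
0.6593 nats

Using the chain rule: H(X|Y) = H(X,Y) - H(Y)

First, compute H(X,Y) = 1.3209 nats

Marginal P(Y) = (3/8, 5/8)
H(Y) = 0.6616 nats

H(X|Y) = H(X,Y) - H(Y) = 1.3209 - 0.6616 = 0.6593 nats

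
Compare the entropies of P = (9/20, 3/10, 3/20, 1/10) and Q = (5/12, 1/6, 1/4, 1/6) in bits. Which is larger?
Q

Computing entropies in bits:
H(P) = 1.7822
H(Q) = 1.8879

Distribution Q has higher entropy.

Intuition: The distribution closer to uniform (more spread out) has higher entropy.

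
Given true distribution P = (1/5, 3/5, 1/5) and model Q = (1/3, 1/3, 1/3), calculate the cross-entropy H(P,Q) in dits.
0.4771 dits

Cross-entropy: H(P,Q) = -Σ p(x) log q(x)

Alternatively: H(P,Q) = H(P) + D_KL(P||Q)
H(P) = 0.4127 dits
D_KL(P||Q) = 0.0644 dits

H(P,Q) = 0.4127 + 0.0644 = 0.4771 dits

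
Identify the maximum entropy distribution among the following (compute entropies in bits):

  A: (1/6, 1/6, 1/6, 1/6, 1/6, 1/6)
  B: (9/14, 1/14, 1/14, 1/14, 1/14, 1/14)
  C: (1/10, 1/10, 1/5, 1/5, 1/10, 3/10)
A

For a discrete distribution over n outcomes, entropy is maximized by the uniform distribution.

Computing entropies:
H(A) = 2.5850 bits
H(B) = 1.7695 bits
H(C) = 2.4464 bits

The uniform distribution (where all probabilities equal 1/6) achieves the maximum entropy of log_2(6) = 2.5850 bits.

Distribution A has the highest entropy.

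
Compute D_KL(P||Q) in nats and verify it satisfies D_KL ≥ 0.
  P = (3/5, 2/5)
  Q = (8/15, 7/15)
0.0090 nats

KL divergence satisfies the Gibbs inequality: D_KL(P||Q) ≥ 0 for all distributions P, Q.

D_KL(P||Q) = Σ p(x) log(p(x)/q(x))
Term by term:
  x=0: 3/5 × log_e[(3/5)/(8/15)] = 0.0707
  x=1: 2/5 × log_e[(2/5)/(7/15)] = -0.0617
D_KL(P||Q) = 0.0090 nats

D_KL(P||Q) = 0.0090 ≥ 0 ✓

This non-negativity is a fundamental property: relative entropy cannot be negative because it measures how different Q is from P.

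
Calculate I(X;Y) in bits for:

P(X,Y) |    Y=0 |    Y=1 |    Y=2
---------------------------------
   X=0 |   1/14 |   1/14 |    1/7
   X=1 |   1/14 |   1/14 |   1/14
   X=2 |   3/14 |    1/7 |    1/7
0.0309 bits

Mutual information: I(X;Y) = H(X) + H(Y) - H(X,Y)

Marginals:
P(X) = (2/7, 3/14, 1/2), H(X) = 1.4926 bits
P(Y) = (5/14, 2/7, 5/14), H(Y) = 1.5774 bits

Joint entropy: H(X,Y) = 3.0391 bits

I(X;Y) = 1.4926 + 1.5774 - 3.0391 = 0.0309 bits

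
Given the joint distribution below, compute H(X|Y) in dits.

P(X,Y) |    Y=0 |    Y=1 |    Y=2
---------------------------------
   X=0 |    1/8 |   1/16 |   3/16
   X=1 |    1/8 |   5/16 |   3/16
0.2615 dits

Using the chain rule: H(X|Y) = H(X,Y) - H(Y)

First, compute H(X,Y) = 0.7315 dits

Marginal P(Y) = (1/4, 3/8, 3/8)
H(Y) = 0.4700 dits

H(X|Y) = H(X,Y) - H(Y) = 0.7315 - 0.4700 = 0.2615 dits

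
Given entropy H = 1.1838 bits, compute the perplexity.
2.2717

Perplexity is 2^H (or exp(H) for natural log).

H = 1.1838 bits
Perplexity = 2^1.1838 = 2.2717

Interpretation: The model's uncertainty is equivalent to choosing uniformly among 2.3 options.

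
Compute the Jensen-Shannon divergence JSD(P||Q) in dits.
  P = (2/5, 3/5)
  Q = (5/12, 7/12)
0.0001 dits

Jensen-Shannon divergence is:
JSD(P||Q) = 0.5 × D_KL(P||M) + 0.5 × D_KL(Q||M)
where M = 0.5 × (P + Q) is the mixture distribution.

M = 0.5 × (2/5, 3/5) + 0.5 × (5/12, 7/12) = (0.408333, 0.591667)

D_KL(P||M) = 0.0001 dits
D_KL(Q||M) = 0.0001 dits

JSD(P||Q) = 0.5 × 0.0001 + 0.5 × 0.0001 = 0.0001 dits

Unlike KL divergence, JSD is symmetric and bounded: 0 ≤ JSD ≤ log(2).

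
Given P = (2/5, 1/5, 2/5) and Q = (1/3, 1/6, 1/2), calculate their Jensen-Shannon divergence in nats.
0.0051 nats

Jensen-Shannon divergence is:
JSD(P||Q) = 0.5 × D_KL(P||M) + 0.5 × D_KL(Q||M)
where M = 0.5 × (P + Q) is the mixture distribution.

M = 0.5 × (2/5, 1/5, 2/5) + 0.5 × (1/3, 1/6, 1/2) = (11/30, 0.183333, 9/20)

D_KL(P||M) = 0.0051 nats
D_KL(Q||M) = 0.0050 nats

JSD(P||Q) = 0.5 × 0.0051 + 0.5 × 0.0050 = 0.0051 nats

Unlike KL divergence, JSD is symmetric and bounded: 0 ≤ JSD ≤ log(2).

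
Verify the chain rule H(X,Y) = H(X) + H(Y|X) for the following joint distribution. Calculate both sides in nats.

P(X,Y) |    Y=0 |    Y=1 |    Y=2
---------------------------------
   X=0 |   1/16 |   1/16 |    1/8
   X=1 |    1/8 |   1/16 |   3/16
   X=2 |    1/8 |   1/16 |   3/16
H(X,Y) = 2.1007, H(X) = 1.0822, H(Y|X) = 1.0185 (all in nats)

Chain rule: H(X,Y) = H(X) + H(Y|X)

Left side — joint entropy directly:
H(X,Y) = -Σ p(x,y) log p(x,y) = 2.1007 nats

Right side — compute H(Y|X) from the conditional distributions:
P(X) = (1/4, 3/8, 3/8), so H(X) = 1.0822 nats
H(Y|X) = Σ_x P(X=x) · H(Y|X=x):
  P(Y|X=0) = (1/4, 1/4, 1/2), H(Y|X=0) = 1.0397, weight P(X=0) = 1/4
  P(Y|X=1) = (1/3, 1/6, 1/2), H(Y|X=1) = 1.0114, weight P(X=1) = 3/8
  P(Y|X=2) = (1/3, 1/6, 1/2), H(Y|X=2) = 1.0114, weight P(X=2) = 3/8
H(Y|X) = 1.0185 nats

H(X) + H(Y|X) = 1.0822 + 1.0185 = 2.1007 nats

Both sides equal 2.1007 nats. ✓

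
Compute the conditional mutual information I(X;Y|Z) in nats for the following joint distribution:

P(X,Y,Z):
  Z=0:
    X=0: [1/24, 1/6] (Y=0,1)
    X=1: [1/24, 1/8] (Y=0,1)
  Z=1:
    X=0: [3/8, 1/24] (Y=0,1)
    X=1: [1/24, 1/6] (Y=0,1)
0.1588 nats

Conditional mutual information: I(X;Y|Z) = H(X|Z) + H(Y|Z) - H(X,Y|Z)

H(Z) = 0.6616
H(X,Z) = 1.3170 → H(X|Z) = 0.6554
H(Y,Z) = 1.2580 → H(Y|Z) = 0.5965
H(X,Y,Z) = 1.7547 → H(X,Y|Z) = 1.0931

I(X;Y|Z) = 0.6554 + 0.5965 - 1.0931 = 0.1588 nats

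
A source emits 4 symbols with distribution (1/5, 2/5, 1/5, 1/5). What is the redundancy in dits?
0.0235 dits

Redundancy measures how far a source is from maximum entropy:
R = H_max - H(X)

Maximum entropy for 4 symbols: H_max = log_10(4) = 0.6021 dits
Actual entropy: H(X) = 0.5786 dits
Redundancy: R = 0.6021 - 0.5786 = 0.0235 dits

This redundancy represents potential for compression: the source could be compressed by 0.0235 dits per symbol.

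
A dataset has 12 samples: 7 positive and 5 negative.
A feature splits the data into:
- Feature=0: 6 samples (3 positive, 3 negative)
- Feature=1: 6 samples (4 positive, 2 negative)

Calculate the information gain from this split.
0.0207 bits

Information Gain = H(Y) - H(Y|Feature)

Before split:
P(positive) = 7/12 = 0.5833
H(Y) = 0.9799 bits

After split:
Feature=0: H = 1.0000 bits (weight = 6/12)
Feature=1: H = 0.9183 bits (weight = 6/12)
H(Y|Feature) = (6/12)×1.0000 + (6/12)×0.9183 = 0.9591 bits

Information Gain = 0.9799 - 0.9591 = 0.0207 bits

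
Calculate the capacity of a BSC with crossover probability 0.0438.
0.7405 bits

For a binary symmetric channel (BSC) with error probability p:
Capacity C = 1 - H(p) bits per symbol

where H(p) = -p log₂(p) - (1-p) log₂(1-p) is the binary entropy function.

H(0.0438) = 0.2595 bits
C = 1 - 0.2595 = 0.7405 bits per symbol

This means we can reliably transmit up to 0.7405 bits of information per channel use.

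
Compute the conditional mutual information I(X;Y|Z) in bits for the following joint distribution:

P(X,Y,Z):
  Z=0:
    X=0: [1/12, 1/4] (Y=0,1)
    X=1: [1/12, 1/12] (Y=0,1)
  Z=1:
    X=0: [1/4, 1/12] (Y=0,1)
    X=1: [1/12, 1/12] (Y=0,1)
0.0441 bits

Conditional mutual information: I(X;Y|Z) = H(X|Z) + H(Y|Z) - H(X,Y|Z)

H(Z) = 1.0000
H(X,Z) = 1.9183 → H(X|Z) = 0.9183
H(Y,Z) = 1.9183 → H(Y|Z) = 0.9183
H(X,Y,Z) = 2.7925 → H(X,Y|Z) = 1.7925

I(X;Y|Z) = 0.9183 + 0.9183 - 1.7925 = 0.0441 bits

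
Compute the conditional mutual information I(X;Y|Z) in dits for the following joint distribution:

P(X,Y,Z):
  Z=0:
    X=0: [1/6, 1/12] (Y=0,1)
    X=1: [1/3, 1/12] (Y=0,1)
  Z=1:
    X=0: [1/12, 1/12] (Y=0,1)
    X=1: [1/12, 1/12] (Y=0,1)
0.0032 dits

Conditional mutual information: I(X;Y|Z) = H(X|Z) + H(Y|Z) - H(X,Y|Z)

H(Z) = 0.2764
H(X,Z) = 0.5683 → H(X|Z) = 0.2919
H(Y,Z) = 0.5396 → H(Y|Z) = 0.2632
H(X,Y,Z) = 0.8283 → H(X,Y|Z) = 0.5519

I(X;Y|Z) = 0.2919 + 0.2632 - 0.5519 = 0.0032 dits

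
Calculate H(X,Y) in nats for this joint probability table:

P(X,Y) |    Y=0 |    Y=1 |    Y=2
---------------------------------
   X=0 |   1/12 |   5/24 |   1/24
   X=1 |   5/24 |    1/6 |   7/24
1.6511 nats

Joint entropy is H(X,Y) = -Σ_{x,y} p(x,y) log p(x,y).

Summing over all non-zero entries:
H(X,Y) = -[1/12·log_e(1/12) + 5/24·log_e(5/24) + 1/24·log_e(1/24) + 5/24·log_e(5/24) + 1/6·log_e(1/6) + 7/24·log_e(7/24)]
H(X,Y) = 1.6511 nats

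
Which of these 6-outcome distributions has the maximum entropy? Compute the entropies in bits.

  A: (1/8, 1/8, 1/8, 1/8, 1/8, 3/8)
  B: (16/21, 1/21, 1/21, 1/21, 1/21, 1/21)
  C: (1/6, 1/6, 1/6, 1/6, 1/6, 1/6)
C

For a discrete distribution over n outcomes, entropy is maximized by the uniform distribution.

Computing entropies:
H(A) = 2.4056 bits
H(B) = 1.3447 bits
H(C) = 2.5850 bits

The uniform distribution (where all probabilities equal 1/6) achieves the maximum entropy of log_2(6) = 2.5850 bits.

Distribution C has the highest entropy.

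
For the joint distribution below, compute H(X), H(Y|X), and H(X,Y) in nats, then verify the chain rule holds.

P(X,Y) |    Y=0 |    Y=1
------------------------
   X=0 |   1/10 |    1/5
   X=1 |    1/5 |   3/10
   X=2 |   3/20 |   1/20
H(X,Y) = 1.6696, H(X) = 1.0297, H(Y|X) = 0.6399 (all in nats)

Chain rule: H(X,Y) = H(X) + H(Y|X)

Left side — joint entropy directly:
H(X,Y) = -Σ p(x,y) log p(x,y) = 1.6696 nats

Right side — compute H(Y|X) from the conditional distributions:
P(X) = (3/10, 1/2, 1/5), so H(X) = 1.0297 nats
H(Y|X) = Σ_x P(X=x) · H(Y|X=x):
  P(Y|X=0) = (1/3, 2/3), H(Y|X=0) = 0.6365, weight P(X=0) = 3/10
  P(Y|X=1) = (2/5, 3/5), H(Y|X=1) = 0.6730, weight P(X=1) = 1/2
  P(Y|X=2) = (3/4, 1/4), H(Y|X=2) = 0.5623, weight P(X=2) = 1/5
H(Y|X) = 0.6399 nats

H(X) + H(Y|X) = 1.0297 + 0.6399 = 1.6696 nats

Both sides equal 1.6696 nats. ✓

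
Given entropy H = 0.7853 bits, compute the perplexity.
1.7235

Perplexity is 2^H (or exp(H) for natural log).

H = 0.7853 bits
Perplexity = 2^0.7853 = 1.7235

Interpretation: The model's uncertainty is equivalent to choosing uniformly among 1.7 options.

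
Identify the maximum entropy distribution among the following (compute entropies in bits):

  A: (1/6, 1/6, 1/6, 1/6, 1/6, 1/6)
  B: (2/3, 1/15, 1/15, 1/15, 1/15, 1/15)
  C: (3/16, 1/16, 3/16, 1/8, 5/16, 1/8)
A

For a discrete distribution over n outcomes, entropy is maximized by the uniform distribution.

Computing entropies:
H(A) = 2.5850 bits
H(B) = 1.6923 bits
H(C) = 2.4300 bits

The uniform distribution (where all probabilities equal 1/6) achieves the maximum entropy of log_2(6) = 2.5850 bits.

Distribution A has the highest entropy.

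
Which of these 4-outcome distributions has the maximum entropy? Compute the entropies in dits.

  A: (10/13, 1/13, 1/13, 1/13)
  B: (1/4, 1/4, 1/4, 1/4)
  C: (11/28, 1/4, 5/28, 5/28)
B

For a discrete distribution over n outcomes, entropy is maximized by the uniform distribution.

Computing entropies:
H(A) = 0.3447 dits
H(B) = 0.6021 dits
H(C) = 0.5771 dits

The uniform distribution (where all probabilities equal 1/4) achieves the maximum entropy of log_10(4) = 0.6021 dits.

Distribution B has the highest entropy.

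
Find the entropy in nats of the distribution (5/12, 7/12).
0.6792 nats

Shannon entropy is H(X) = -Σ p(x) log p(x).

For P = (5/12, 7/12):
H = -5/12 × log_e(5/12) -7/12 × log_e(7/12)
H = 0.6792 nats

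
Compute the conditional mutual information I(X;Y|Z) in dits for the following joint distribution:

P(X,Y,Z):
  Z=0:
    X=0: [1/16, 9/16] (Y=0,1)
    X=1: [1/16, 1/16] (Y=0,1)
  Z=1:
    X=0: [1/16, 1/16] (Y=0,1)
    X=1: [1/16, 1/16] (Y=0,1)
0.0209 dits

Conditional mutual information: I(X;Y|Z) = H(X|Z) + H(Y|Z) - H(X,Y|Z)

H(Z) = 0.2442
H(X,Z) = 0.4662 → H(X|Z) = 0.2220
H(Y,Z) = 0.4662 → H(Y|Z) = 0.2220
H(X,Y,Z) = 0.6674 → H(X,Y|Z) = 0.4231

I(X;Y|Z) = 0.2220 + 0.2220 - 0.4231 = 0.0209 dits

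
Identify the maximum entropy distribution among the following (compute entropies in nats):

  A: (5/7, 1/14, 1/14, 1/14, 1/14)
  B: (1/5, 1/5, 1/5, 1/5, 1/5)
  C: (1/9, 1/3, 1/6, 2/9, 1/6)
B

For a discrete distribution over n outcomes, entropy is maximized by the uniform distribution.

Computing entropies:
H(A) = 0.9944 nats
H(B) = 1.6094 nats
H(C) = 1.5418 nats

The uniform distribution (where all probabilities equal 1/5) achieves the maximum entropy of log_e(5) = 1.6094 nats.

Distribution B has the highest entropy.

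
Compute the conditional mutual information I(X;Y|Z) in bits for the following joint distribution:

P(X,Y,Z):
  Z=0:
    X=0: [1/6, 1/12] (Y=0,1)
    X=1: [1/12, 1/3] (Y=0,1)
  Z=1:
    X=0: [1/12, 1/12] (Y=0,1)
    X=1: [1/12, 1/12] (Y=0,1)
0.1059 bits

Conditional mutual information: I(X;Y|Z) = H(X|Z) + H(Y|Z) - H(X,Y|Z)

H(Z) = 0.9183
H(X,Z) = 1.8879 → H(X|Z) = 0.9696
H(Y,Z) = 1.8879 → H(Y|Z) = 0.9696
H(X,Y,Z) = 2.7516 → H(X,Y|Z) = 1.8333

I(X;Y|Z) = 0.9696 + 0.9696 - 1.8333 = 0.1059 bits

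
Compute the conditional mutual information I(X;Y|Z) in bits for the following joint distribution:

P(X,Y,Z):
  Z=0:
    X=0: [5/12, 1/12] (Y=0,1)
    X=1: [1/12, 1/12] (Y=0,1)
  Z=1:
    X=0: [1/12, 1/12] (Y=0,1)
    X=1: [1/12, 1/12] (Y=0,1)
0.0492 bits

Conditional mutual information: I(X;Y|Z) = H(X|Z) + H(Y|Z) - H(X,Y|Z)

H(Z) = 0.9183
H(X,Z) = 1.7925 → H(X|Z) = 0.8742
H(Y,Z) = 1.7925 → H(Y|Z) = 0.8742
H(X,Y,Z) = 2.6175 → H(X,Y|Z) = 1.6992

I(X;Y|Z) = 0.8742 + 0.8742 - 1.6992 = 0.0492 bits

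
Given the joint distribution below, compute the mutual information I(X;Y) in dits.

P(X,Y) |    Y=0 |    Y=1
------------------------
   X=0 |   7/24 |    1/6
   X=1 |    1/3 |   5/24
0.0001 dits

Mutual information: I(X;Y) = H(X) + H(Y) - H(X,Y)

Marginals:
P(X) = (11/24, 13/24), H(X) = 0.2995 dits
P(Y) = (5/8, 3/8), H(Y) = 0.2873 dits

Joint entropy: H(X,Y) = 0.5867 dits

I(X;Y) = 0.2995 + 0.2873 - 0.5867 = 0.0001 dits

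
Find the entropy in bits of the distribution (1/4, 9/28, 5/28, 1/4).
1.9701 bits

Shannon entropy is H(X) = -Σ p(x) log p(x).

For P = (1/4, 9/28, 5/28, 1/4):
H = -1/4 × log_2(1/4) -9/28 × log_2(9/28) -5/28 × log_2(5/28) -1/4 × log_2(1/4)
H = 1.9701 bits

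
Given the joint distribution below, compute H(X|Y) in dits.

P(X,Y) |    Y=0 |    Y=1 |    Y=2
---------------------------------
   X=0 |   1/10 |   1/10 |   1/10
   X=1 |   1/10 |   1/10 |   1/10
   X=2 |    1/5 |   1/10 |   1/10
0.4669 dits

Using the chain rule: H(X|Y) = H(X,Y) - H(Y)

First, compute H(X,Y) = 0.9398 dits

Marginal P(Y) = (2/5, 3/10, 3/10)
H(Y) = 0.4729 dits

H(X|Y) = H(X,Y) - H(Y) = 0.9398 - 0.4729 = 0.4669 dits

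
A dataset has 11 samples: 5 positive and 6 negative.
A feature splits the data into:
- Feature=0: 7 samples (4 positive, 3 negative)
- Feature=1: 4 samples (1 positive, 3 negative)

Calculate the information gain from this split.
0.0721 bits

Information Gain = H(Y) - H(Y|Feature)

Before split:
P(positive) = 5/11 = 0.4545
H(Y) = 0.9940 bits

After split:
Feature=0: H = 0.9852 bits (weight = 7/11)
Feature=1: H = 0.8113 bits (weight = 4/11)
H(Y|Feature) = (7/11)×0.9852 + (4/11)×0.8113 = 0.9220 bits

Information Gain = 0.9940 - 0.9220 = 0.0721 bits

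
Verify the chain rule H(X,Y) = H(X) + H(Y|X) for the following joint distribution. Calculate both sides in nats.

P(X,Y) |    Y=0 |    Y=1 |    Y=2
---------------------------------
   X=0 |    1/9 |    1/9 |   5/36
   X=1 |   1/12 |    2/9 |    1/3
H(X,Y) = 1.6700, H(X) = 0.6541, H(Y|X) = 1.0159 (all in nats)

Chain rule: H(X,Y) = H(X) + H(Y|X)

Left side — joint entropy directly:
H(X,Y) = -Σ p(x,y) log p(x,y) = 1.6700 nats

Right side — compute H(Y|X) from the conditional distributions:
P(X) = (13/36, 23/36), so H(X) = 0.6541 nats
H(Y|X) = Σ_x P(X=x) · H(Y|X=x):
  P(Y|X=0) = (4/13, 4/13, 5/13), H(Y|X=0) = 1.0928, weight P(X=0) = 13/36
  P(Y|X=1) = (3/23, 8/23, 12/23), H(Y|X=1) = 0.9724, weight P(X=1) = 23/36
H(Y|X) = 1.0159 nats

H(X) + H(Y|X) = 0.6541 + 1.0159 = 1.6700 nats

Both sides equal 1.6700 nats. ✓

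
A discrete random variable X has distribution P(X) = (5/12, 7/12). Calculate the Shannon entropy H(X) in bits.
0.9799 bits

Shannon entropy is H(X) = -Σ p(x) log p(x).

For P = (5/12, 7/12):
H = -5/12 × log_2(5/12) -7/12 × log_2(7/12)
H = 0.9799 bits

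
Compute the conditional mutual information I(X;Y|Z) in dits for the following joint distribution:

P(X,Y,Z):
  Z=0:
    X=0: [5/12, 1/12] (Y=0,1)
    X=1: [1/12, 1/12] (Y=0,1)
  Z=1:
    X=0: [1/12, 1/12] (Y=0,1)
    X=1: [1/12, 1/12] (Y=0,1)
0.0148 dits

Conditional mutual information: I(X;Y|Z) = H(X|Z) + H(Y|Z) - H(X,Y|Z)

H(Z) = 0.2764
H(X,Z) = 0.5396 → H(X|Z) = 0.2632
H(Y,Z) = 0.5396 → H(Y|Z) = 0.2632
H(X,Y,Z) = 0.7879 → H(X,Y|Z) = 0.5115

I(X;Y|Z) = 0.2632 + 0.2632 - 0.5115 = 0.0148 dits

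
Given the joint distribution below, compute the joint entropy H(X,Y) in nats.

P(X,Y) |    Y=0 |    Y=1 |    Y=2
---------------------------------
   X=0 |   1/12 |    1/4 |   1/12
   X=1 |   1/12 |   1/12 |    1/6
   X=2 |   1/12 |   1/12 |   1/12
2.0947 nats

Joint entropy is H(X,Y) = -Σ_{x,y} p(x,y) log p(x,y).

Summing over all non-zero entries:
H(X,Y) = -[1/12·log_e(1/12) + 1/4·log_e(1/4) + 1/12·log_e(1/12) + 1/12·log_e(1/12) + 1/12·log_e(1/12) + 1/6·log_e(1/6) + 1/12·log_e(1/12) + 1/12·log_e(1/12) + 1/12·log_e(1/12)]
H(X,Y) = 2.0947 nats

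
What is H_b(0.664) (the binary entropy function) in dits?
0.2772 dits

The binary entropy function is:
H(p) = -p log(p) - (1-p) log(1-p)

H(0.664) = -0.664 × log_10(0.664) - 0.336 × log_10(0.336)
H(0.664) = 0.2772 dits

Note: Binary entropy is maximized at p=0.5 (H=1 bit) and minimized at p=0 or p=1 (H=0).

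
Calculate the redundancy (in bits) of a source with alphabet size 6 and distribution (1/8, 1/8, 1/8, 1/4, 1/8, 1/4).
0.0850 bits

Redundancy measures how far a source is from maximum entropy:
R = H_max - H(X)

Maximum entropy for 6 symbols: H_max = log_2(6) = 2.5850 bits
Actual entropy: H(X) = 2.5000 bits
Redundancy: R = 2.5850 - 2.5000 = 0.0850 bits

This redundancy represents potential for compression: the source could be compressed by 0.0850 bits per symbol.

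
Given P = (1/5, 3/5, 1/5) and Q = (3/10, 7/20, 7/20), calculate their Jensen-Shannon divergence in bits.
0.0462 bits

Jensen-Shannon divergence is:
JSD(P||Q) = 0.5 × D_KL(P||M) + 0.5 × D_KL(Q||M)
where M = 0.5 × (P + Q) is the mixture distribution.

M = 0.5 × (1/5, 3/5, 1/5) + 0.5 × (3/10, 7/20, 7/20) = (1/4, 19/40, 11/40)

D_KL(P||M) = 0.0459 bits
D_KL(Q||M) = 0.0465 bits

JSD(P||Q) = 0.5 × 0.0459 + 0.5 × 0.0465 = 0.0462 bits

Unlike KL divergence, JSD is symmetric and bounded: 0 ≤ JSD ≤ log(2).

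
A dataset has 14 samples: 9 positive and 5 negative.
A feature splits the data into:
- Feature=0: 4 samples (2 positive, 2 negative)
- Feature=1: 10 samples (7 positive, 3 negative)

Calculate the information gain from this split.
0.0251 bits

Information Gain = H(Y) - H(Y|Feature)

Before split:
P(positive) = 9/14 = 0.6429
H(Y) = 0.9403 bits

After split:
Feature=0: H = 1.0000 bits (weight = 4/14)
Feature=1: H = 0.8813 bits (weight = 10/14)
H(Y|Feature) = (4/14)×1.0000 + (10/14)×0.8813 = 0.9152 bits

Information Gain = 0.9403 - 0.9152 = 0.0251 bits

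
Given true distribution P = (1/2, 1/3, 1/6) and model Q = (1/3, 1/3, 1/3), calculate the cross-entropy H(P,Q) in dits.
0.4771 dits

Cross-entropy: H(P,Q) = -Σ p(x) log q(x)

Alternatively: H(P,Q) = H(P) + D_KL(P||Q)
H(P) = 0.4392 dits
D_KL(P||Q) = 0.0379 dits

H(P,Q) = 0.4392 + 0.0379 = 0.4771 dits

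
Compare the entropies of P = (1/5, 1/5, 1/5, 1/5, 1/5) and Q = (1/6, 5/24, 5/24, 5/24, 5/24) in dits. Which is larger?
P

Computing entropies in dits:
H(P) = 0.6990
H(Q) = 0.6974

Distribution P has higher entropy.

Intuition: The distribution closer to uniform (more spread out) has higher entropy.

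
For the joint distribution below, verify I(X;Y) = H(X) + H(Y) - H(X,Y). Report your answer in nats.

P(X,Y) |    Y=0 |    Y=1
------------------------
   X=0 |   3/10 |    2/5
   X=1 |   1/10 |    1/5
I(X;Y) = 0.0040 nats

Mutual information has multiple equivalent forms:
- I(X;Y) = H(X) - H(X|Y)
- I(X;Y) = H(Y) - H(Y|X)
- I(X;Y) = H(X) + H(Y) - H(X,Y)

Computing all quantities:
H(X) = 0.6109, H(Y) = 0.6730, H(X,Y) = 1.2799
H(X|Y) = 0.6068, H(Y|X) = 0.6690

Verification:
H(X) - H(X|Y) = 0.6109 - 0.6068 = 0.0040
H(Y) - H(Y|X) = 0.6730 - 0.6690 = 0.0040
H(X) + H(Y) - H(X,Y) = 0.6109 + 0.6730 - 1.2799 = 0.0040

All forms give I(X;Y) = 0.0040 nats. ✓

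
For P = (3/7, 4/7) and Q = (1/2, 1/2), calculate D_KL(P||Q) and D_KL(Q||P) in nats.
D_KL(P||Q) = 0.0102, D_KL(Q||P) = 0.0103

KL divergence is not symmetric: D_KL(P||Q) ≠ D_KL(Q||P) in general.

D_KL(P||Q) = 0.0102 nats
D_KL(Q||P) = 0.0103 nats

No, they are not equal!

This asymmetry is why KL divergence is not a true distance metric.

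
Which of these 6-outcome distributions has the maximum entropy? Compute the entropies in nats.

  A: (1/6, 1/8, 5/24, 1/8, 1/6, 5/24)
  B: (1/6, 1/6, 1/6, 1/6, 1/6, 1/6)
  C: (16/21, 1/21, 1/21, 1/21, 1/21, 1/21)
B

For a discrete distribution over n outcomes, entropy is maximized by the uniform distribution.

Computing entropies:
H(A) = 1.7707 nats
H(B) = 1.7918 nats
H(C) = 0.9321 nats

The uniform distribution (where all probabilities equal 1/6) achieves the maximum entropy of log_e(6) = 1.7918 nats.

Distribution B has the highest entropy.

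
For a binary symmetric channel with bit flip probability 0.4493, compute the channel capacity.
0.0074 bits

For a binary symmetric channel (BSC) with error probability p:
Capacity C = 1 - H(p) bits per symbol

where H(p) = -p log₂(p) - (1-p) log₂(1-p) is the binary entropy function.

H(0.4493) = 0.9926 bits
C = 1 - 0.9926 = 0.0074 bits per symbol

This means we can reliably transmit up to 0.0074 bits of information per channel use.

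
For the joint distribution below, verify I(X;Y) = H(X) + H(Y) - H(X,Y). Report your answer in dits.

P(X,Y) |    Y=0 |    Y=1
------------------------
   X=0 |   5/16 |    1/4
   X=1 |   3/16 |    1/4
I(X;Y) = 0.0035 dits

Mutual information has multiple equivalent forms:
- I(X;Y) = H(X) - H(X|Y)
- I(X;Y) = H(Y) - H(Y|X)
- I(X;Y) = H(X) + H(Y) - H(X,Y)

Computing all quantities:
H(X) = 0.2976, H(Y) = 0.3010, H(X,Y) = 0.5952
H(X|Y) = 0.2942, H(Y|X) = 0.2976

Verification:
H(X) - H(X|Y) = 0.2976 - 0.2942 = 0.0035
H(Y) - H(Y|X) = 0.3010 - 0.2976 = 0.0035
H(X) + H(Y) - H(X,Y) = 0.2976 + 0.3010 - 0.5952 = 0.0035

All forms give I(X;Y) = 0.0035 dits. ✓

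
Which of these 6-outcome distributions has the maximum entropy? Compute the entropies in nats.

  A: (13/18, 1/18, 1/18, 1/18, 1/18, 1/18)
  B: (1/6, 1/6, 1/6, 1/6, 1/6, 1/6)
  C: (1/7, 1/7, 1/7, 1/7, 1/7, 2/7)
B

For a discrete distribution over n outcomes, entropy is maximized by the uniform distribution.

Computing entropies:
H(A) = 1.0379 nats
H(B) = 1.7918 nats
H(C) = 1.7479 nats

The uniform distribution (where all probabilities equal 1/6) achieves the maximum entropy of log_e(6) = 1.7918 nats.

Distribution B has the highest entropy.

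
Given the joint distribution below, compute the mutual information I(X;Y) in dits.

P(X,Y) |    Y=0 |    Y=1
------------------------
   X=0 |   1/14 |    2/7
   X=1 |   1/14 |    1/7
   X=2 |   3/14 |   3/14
0.0172 dits

Mutual information: I(X;Y) = H(X) + H(Y) - H(X,Y)

Marginals:
P(X) = (5/14, 3/14, 3/7), H(X) = 0.4608 dits
P(Y) = (5/14, 9/14), H(Y) = 0.2831 dits

Joint entropy: H(X,Y) = 0.7266 dits

I(X;Y) = 0.4608 + 0.2831 - 0.7266 = 0.0172 dits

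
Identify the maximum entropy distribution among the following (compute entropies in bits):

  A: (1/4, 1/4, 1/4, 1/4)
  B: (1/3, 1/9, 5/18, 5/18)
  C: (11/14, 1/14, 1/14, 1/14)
A

For a discrete distribution over n outcomes, entropy is maximized by the uniform distribution.

Computing entropies:
H(A) = 2.0000 bits
H(B) = 1.9072 bits
H(C) = 1.0892 bits

The uniform distribution (where all probabilities equal 1/4) achieves the maximum entropy of log_2(4) = 2.0000 bits.

Distribution A has the highest entropy.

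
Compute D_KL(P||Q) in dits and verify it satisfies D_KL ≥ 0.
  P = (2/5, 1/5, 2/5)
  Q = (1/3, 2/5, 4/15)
0.0419 dits

KL divergence satisfies the Gibbs inequality: D_KL(P||Q) ≥ 0 for all distributions P, Q.

D_KL(P||Q) = Σ p(x) log(p(x)/q(x))
Term by term:
  x=0: 2/5 × log_10[(2/5)/(1/3)] = 0.0317
  x=1: 1/5 × log_10[(1/5)/(2/5)] = -0.0602
  x=2: 2/5 × log_10[(2/5)/(4/15)] = 0.0704
D_KL(P||Q) = 0.0419 dits

D_KL(P||Q) = 0.0419 ≥ 0 ✓

This non-negativity is a fundamental property: relative entropy cannot be negative because it measures how different Q is from P.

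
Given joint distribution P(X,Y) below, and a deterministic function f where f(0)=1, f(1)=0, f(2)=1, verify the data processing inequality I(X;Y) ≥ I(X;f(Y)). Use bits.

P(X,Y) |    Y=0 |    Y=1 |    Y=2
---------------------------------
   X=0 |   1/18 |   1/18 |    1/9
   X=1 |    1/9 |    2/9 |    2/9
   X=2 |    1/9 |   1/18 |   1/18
I(X;Y) = 0.0594, I(X;f(Y)) = 0.0183, inequality holds: 0.0594 ≥ 0.0183

Data Processing Inequality: For any Markov chain X → Y → Z, we have I(X;Y) ≥ I(X;Z).

Here Z = f(Y) is a deterministic function of Y, forming X → Y → Z.

Original I(X;Y) = 0.0594 bits

After applying f:
P(X,Z) where Z=f(Y):
- P(X,Z=0) = P(X,Y=1)
- P(X,Z=1) = P(X,Y=0) + P(X,Y=2)

I(X;Z) = I(X;f(Y)) = 0.0183 bits

Verification: 0.0594 ≥ 0.0183 ✓

Information cannot be created by processing; the function f can only lose information about X.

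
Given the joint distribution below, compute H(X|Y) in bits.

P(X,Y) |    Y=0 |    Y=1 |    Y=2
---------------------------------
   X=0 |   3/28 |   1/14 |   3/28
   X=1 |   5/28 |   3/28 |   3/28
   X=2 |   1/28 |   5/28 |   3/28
1.4744 bits

Using the chain rule: H(X|Y) = H(X,Y) - H(Y)

First, compute H(X,Y) = 3.0576 bits

Marginal P(Y) = (9/28, 5/14, 9/28)
H(Y) = 1.5831 bits

H(X|Y) = H(X,Y) - H(Y) = 3.0576 - 1.5831 = 1.4744 bits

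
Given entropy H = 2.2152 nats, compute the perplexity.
9.1632

Perplexity is e^H (or exp(H) for natural log).

H = 2.2152 nats
Perplexity = e^2.2152 = 9.1632

Interpretation: The model's uncertainty is equivalent to choosing uniformly among 9.2 options.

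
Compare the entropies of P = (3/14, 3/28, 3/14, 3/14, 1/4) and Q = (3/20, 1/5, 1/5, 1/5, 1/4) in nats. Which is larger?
Q

Computing entropies in nats:
H(P) = 1.5762
H(Q) = 1.5968

Distribution Q has higher entropy.

Intuition: The distribution closer to uniform (more spread out) has higher entropy.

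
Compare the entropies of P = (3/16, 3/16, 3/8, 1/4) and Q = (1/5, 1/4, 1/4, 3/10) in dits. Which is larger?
Q

Computing entropies in dits:
H(P) = 0.5829
H(Q) = 0.5977

Distribution Q has higher entropy.

Intuition: The distribution closer to uniform (more spread out) has higher entropy.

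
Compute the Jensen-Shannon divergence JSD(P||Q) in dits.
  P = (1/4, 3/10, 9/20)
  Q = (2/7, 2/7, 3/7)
0.0004 dits

Jensen-Shannon divergence is:
JSD(P||Q) = 0.5 × D_KL(P||M) + 0.5 × D_KL(Q||M)
where M = 0.5 × (P + Q) is the mixture distribution.

M = 0.5 × (1/4, 3/10, 9/20) + 0.5 × (2/7, 2/7, 3/7) = (0.267857, 0.292857, 0.439286)

D_KL(P||M) = 0.0004 dits
D_KL(Q||M) = 0.0003 dits

JSD(P||Q) = 0.5 × 0.0004 + 0.5 × 0.0003 = 0.0004 dits

Unlike KL divergence, JSD is symmetric and bounded: 0 ≤ JSD ≤ log(2).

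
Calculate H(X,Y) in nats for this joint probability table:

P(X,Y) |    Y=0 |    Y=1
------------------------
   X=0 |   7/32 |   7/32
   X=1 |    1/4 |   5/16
1.3750 nats

Joint entropy is H(X,Y) = -Σ_{x,y} p(x,y) log p(x,y).

Summing over all non-zero entries:
H(X,Y) = -[7/32·log_e(7/32) + 7/32·log_e(7/32) + 1/4·log_e(1/4) + 5/16·log_e(5/16)]
H(X,Y) = 1.3750 nats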